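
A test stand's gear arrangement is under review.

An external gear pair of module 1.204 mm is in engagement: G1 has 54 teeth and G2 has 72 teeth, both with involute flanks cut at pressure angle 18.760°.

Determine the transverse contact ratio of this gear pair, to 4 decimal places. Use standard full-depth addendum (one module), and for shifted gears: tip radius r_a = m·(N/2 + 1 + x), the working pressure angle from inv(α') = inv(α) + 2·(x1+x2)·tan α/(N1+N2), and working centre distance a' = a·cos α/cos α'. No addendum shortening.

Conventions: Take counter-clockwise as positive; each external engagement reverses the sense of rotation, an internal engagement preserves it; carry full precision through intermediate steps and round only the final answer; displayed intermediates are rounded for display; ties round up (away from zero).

1.8648

single-mesh involute tooth geometry (54T engaging 72T at module 1.204)
base radii: r_b1 = 30.780980, r_b2 = 41.041307
tip radii: r_a1 = 33.712000, r_a2 = 44.548000
no profile shift: α' = α, a' = a
action lengths: √(r_a1²−r_b1²) = 13.748825, √(r_a2²−r_b2²) = 17.324416
base pitch p_b = π·m·cos α = 3.581530
CR = (13.748825 + 17.324416 − 75.852000·sin 18.76000°)/3.581530 = 1.864812
contact ratio ≈ 1.8648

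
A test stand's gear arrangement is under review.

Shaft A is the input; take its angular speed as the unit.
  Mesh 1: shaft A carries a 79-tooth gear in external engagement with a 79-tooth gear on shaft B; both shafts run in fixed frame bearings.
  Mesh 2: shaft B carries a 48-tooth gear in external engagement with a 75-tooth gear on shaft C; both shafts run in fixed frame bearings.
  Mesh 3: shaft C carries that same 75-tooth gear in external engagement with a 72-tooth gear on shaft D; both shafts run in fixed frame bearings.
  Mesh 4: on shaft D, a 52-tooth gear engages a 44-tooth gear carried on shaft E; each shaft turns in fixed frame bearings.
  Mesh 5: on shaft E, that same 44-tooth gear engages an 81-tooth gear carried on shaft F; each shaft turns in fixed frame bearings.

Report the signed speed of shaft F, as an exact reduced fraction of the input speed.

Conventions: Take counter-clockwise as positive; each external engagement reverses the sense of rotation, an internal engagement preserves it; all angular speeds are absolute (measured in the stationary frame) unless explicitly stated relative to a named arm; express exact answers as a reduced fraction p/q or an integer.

-104/243

5-mesh fixed-axis compound train (all bearings frame-fixed)
mesh 1 [79T→79T]: |ω|/ω_in = 1×79/79 = 1, sense flips to −
mesh 2 [48T→75T]: |ω|/ω_in = 1×48/75 = 16/25, sense flips to +
mesh 3 [75T→72T]: |ω|/ω_in = (16/25)×75/72 = 2/3, sense flips to −
mesh 4 [52T→44T]: |ω|/ω_in = (2/3)×52/44 = 26/33, sense flips to +
mesh 5 [44T→81T]: |ω|/ω_in = (26/33)×44/81 = 104/243, sense flips to −
signed output speed (× input speed) = -104/243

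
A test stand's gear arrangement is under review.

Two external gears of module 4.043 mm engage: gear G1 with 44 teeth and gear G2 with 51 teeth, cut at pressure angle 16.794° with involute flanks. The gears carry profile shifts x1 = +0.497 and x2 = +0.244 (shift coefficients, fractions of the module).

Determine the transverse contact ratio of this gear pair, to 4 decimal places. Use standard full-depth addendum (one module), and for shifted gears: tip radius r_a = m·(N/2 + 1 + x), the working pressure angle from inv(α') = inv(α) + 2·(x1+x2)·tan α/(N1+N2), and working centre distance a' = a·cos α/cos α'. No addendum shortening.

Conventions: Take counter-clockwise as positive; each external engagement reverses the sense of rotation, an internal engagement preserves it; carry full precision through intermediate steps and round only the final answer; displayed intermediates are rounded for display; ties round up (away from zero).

single-mesh involute tooth geometry (44T engaging 51T at module 4.043)
base radii: r_b1 = 85.152432, r_b2 = 98.699409
tip radii: r_a1 = 94.998371, r_a2 = 108.125992
inv(α') = inv(16.794°) + 2·(+0.497+0.244)·tan α/(44+51) = 0.01340108  ⇒  α' = 19.32548°
a' = a·cos α / cos α' = 192.0425·cos 16.794°/cos 19.32548° = 194.829736
action lengths: √(r_a1²−r_b1²) = 42.115957, √(r_a2²−r_b2²) = 44.154917
base pitch p_b = π·m·cos α = 12.159739
CR = (42.115957 + 44.154917 − 194.829736·sin 19.32548°)/12.159739 = 1.792398
contact ratio ≈ 1.7924

1.7924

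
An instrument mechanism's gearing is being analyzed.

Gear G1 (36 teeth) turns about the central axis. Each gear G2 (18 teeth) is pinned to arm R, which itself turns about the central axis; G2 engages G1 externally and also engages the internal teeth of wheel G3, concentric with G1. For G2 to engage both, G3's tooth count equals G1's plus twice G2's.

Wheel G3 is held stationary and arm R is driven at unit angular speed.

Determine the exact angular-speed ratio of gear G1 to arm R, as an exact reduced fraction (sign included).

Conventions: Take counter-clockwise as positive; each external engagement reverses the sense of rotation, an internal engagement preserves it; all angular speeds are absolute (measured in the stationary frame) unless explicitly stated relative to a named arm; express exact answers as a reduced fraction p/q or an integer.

3

planetary set (36T centre, 18T on arm, 72T internal) — Willis relation
ring teeth: 36 + 2·18 = 72
36(ω_sun−ω_arm) = −72(ω_ring−ω_arm),  ω_ring = 0, ω_arm = 1
ω_sun = 1 − (72/36)(0−1) = 3
ω_out/ω_in = 3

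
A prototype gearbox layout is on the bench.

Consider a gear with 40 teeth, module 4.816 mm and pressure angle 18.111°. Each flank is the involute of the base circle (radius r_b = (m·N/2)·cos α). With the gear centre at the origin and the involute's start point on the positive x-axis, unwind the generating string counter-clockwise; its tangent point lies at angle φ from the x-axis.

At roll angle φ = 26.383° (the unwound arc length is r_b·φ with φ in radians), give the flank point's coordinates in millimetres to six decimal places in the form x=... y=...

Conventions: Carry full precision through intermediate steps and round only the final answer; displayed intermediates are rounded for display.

topology: single-mesh involute geometry — m = 4.816, N = 40
pitch radius r_p = m·N/2 = 4.816·40/2 = 96.320000
base radius r_b = r_p·cos α = 96.320000·cos 18.111° = 91.547929
roll angle φ = 26.383° = 0.46047022 rad
x = r_b·(cos φ + φ·sin φ) = 100.745064
y = r_b·(sin φ − φ·cos φ) = 2.916724

x=100.745064 y=2.916724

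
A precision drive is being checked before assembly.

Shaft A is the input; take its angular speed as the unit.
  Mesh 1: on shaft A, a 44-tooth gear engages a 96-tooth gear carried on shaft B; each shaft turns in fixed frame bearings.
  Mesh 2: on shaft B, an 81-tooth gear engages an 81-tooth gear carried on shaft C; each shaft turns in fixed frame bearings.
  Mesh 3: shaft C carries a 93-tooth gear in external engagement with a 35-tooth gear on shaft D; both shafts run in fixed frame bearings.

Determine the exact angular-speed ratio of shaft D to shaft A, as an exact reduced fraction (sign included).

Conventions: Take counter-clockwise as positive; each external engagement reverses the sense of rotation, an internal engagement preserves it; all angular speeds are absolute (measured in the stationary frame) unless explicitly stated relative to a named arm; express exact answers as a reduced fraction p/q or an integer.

-341/280

class = fixed-axis compound train [3 meshes; 3 ratios multiply, 3 sense flips]
mesh 1 [44T→96T]: running ratio 11/24, sense −
mesh 2 [81T→81T]: running ratio 11/24, sense +
mesh 3 [93T→35T]: running ratio 341/280, sense −
ω_out/ω_in = -341/280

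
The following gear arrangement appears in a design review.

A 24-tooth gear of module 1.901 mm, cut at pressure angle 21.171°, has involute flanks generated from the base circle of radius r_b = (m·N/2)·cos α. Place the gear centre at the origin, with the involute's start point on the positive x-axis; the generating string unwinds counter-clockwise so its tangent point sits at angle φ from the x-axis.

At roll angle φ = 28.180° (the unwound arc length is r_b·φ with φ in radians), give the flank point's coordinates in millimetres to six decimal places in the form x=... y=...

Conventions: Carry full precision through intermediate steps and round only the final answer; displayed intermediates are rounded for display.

x=23.691720 y=0.823393

single-mesh involute tooth geometry (24T wheel at module 1.901)
pitch radius r_p = m·N/2 = 1.901·24/2 = 22.812000
base radius r_b = r_p·cos α = 22.812000·cos 21.171° = 21.272343
roll angle φ = 28.180° = 0.49183378 rad
x = r_b·(cos φ + φ·sin φ) = 23.691720
y = r_b·(sin φ − φ·cos φ) = 0.823393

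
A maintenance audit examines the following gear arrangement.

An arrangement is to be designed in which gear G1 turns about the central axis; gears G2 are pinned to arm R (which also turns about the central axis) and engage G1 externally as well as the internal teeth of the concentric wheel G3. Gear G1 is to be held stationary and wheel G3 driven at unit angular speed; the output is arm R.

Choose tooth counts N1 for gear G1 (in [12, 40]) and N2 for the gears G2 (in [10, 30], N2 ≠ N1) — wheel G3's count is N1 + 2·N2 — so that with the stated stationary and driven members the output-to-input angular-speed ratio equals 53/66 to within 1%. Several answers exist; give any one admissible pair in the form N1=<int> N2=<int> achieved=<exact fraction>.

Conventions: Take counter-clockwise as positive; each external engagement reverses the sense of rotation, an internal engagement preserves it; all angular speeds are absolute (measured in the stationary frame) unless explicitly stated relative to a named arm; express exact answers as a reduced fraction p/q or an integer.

N1=13 N2=20 achieved=53/66

design class (target 53/66): planetary set
Willis with ω_sun = 0: ω_arm/ω_ring = N3/(N1+N3); set equal to 53/66  ⇒  N3/N1 = (53/66)/(1 − 53/66) = 53/13
N3 = N1 + 2·N2  ⇒  N2/N1 = (N3/N1 − 1)/2 = (53/13 − 1)/2 = 20/13
smallest multiple with N1 ≥ 12 and N2 ≥ 10: k = 1  ⇒  N1 = 1·13 = 13, N2 = 1·20 = 20 (N1 ≤ 40, N2 ≤ 30, N2 ≠ N1 ✓), N3 = 13 + 2·20 = 53
check: N3/(N1+N3) with N1 = 13, N3 = 53 gives 53/66; |achieved − target| = 0 ≤ 53/6600 ✓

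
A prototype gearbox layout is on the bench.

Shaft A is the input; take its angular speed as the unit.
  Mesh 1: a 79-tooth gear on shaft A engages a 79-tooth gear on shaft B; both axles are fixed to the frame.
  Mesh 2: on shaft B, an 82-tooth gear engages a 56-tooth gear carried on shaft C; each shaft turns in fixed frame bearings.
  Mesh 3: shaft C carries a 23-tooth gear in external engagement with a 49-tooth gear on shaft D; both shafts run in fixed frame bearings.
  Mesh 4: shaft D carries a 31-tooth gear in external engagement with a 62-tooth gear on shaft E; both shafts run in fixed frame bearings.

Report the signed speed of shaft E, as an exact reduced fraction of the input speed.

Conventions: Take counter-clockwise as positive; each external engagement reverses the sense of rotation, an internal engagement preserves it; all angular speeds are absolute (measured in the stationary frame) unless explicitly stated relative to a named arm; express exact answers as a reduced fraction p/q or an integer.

4-mesh fixed-axis compound train (all bearings frame-fixed)
mesh 1 [79T→79T]: |ω|/ω_in = 1×79/79 = 1, sense flips to −
mesh 2 [82T→56T]: |ω|/ω_in = 1×82/56 = 41/28, sense flips to +
mesh 3 [23T→49T]: |ω|/ω_in = (41/28)×23/49 = 943/1372, sense flips to −
mesh 4 [31T→62T]: |ω|/ω_in = (943/1372)×31/62 = 943/2744, sense flips to +
signed output speed (× input speed) = 943/2744

943/2744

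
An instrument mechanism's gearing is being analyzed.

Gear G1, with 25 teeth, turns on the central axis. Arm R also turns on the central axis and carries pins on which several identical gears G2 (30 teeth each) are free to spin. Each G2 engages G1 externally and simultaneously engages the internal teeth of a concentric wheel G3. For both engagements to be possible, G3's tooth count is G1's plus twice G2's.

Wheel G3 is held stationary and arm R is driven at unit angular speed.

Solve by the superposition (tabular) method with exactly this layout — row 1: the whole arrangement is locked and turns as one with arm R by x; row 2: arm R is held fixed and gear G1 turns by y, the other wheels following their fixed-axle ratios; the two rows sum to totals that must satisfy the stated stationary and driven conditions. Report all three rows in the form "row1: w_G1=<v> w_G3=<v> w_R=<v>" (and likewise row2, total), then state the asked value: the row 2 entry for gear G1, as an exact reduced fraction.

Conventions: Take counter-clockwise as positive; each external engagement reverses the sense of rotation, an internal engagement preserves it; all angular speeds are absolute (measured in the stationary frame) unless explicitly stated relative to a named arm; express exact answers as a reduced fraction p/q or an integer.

class = planetary set [G3 = 25+2·30 = 85; Willis about the carrier]
row 1 (train locked, turned with arm): all members turn x
row 2: sun turns y, ring = −(25/85)·y, arm 0
boundary: total ω_ring = x − (25/85)·y = 0 and total ω_arm = x = 1  ⇒  y = 17/5, x = 1
row 2 ring = −(25/85)·17/5 = -1
totals (row 1 + row 2): sun 1 + 17/5 = 22/5, ring 1 + (-1) = 0, arm 1 + 0 = 1
asked cell (row2, sun) = 17/5

row1: w_G1=1 w_G3=1 w_R=1
row2: w_G1=17/5 w_G3=-1 w_R=0
total: w_G1=22/5 w_G3=0 w_R=1
asked value: 17/5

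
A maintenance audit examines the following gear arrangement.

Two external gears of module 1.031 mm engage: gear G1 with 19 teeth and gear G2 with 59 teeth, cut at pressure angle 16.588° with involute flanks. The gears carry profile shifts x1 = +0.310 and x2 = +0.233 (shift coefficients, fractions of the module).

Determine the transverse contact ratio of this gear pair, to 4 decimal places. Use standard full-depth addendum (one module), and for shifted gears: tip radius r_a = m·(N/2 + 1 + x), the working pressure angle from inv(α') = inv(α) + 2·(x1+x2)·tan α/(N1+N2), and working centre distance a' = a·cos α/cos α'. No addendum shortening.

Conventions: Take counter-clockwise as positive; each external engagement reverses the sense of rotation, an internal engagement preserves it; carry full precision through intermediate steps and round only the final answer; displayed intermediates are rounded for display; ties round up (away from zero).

topology: single-mesh involute geometry — m = 1.031, 19T/59T pair
base radii: r_b1 = 9.386876, r_b2 = 29.148721
tip radii: r_a1 = 11.145110, r_a2 = 31.685723
inv(α') = inv(16.588°) + 2·(+0.310+0.233)·tan α/(19+59) = 0.01251717  ⇒  α' = 18.90385°
a' = a·cos α / cos α' = 40.2090·cos 16.588°/cos 18.90385° = 40.732565
action lengths: √(r_a1²−r_b1²) = 6.008330, √(r_a2²−r_b2²) = 12.423248
base pitch p_b = π·m·cos α = 3.104183
CR = (6.008330 + 12.423248 − 40.732565·sin 18.90385°)/3.104183 = 1.686435
contact ratio ≈ 1.6864

1.6864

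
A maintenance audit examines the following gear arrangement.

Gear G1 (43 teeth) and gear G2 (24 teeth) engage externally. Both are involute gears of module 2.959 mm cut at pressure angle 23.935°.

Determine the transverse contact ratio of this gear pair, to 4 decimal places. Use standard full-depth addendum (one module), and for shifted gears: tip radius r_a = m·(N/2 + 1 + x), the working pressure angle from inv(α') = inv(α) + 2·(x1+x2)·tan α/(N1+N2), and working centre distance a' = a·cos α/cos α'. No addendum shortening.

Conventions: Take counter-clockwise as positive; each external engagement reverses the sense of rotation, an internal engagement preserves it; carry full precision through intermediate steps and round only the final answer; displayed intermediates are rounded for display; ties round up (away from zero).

1.5135

topology: single-mesh involute geometry — m = 2.959, 43T/24T pair
base radii: r_b1 = 58.147710, r_b2 = 32.454536
tip radii: r_a1 = 66.577500, r_a2 = 38.467000
no profile shift: α' = α, a' = a
action lengths: √(r_a1²−r_b1²) = 32.425412, √(r_a2²−r_b2²) = 20.649775
base pitch p_b = π·m·cos α = 8.496578
CR = (32.425412 + 20.649775 − 99.126500·sin 23.93500°)/8.496578 = 1.513500
contact ratio ≈ 1.5135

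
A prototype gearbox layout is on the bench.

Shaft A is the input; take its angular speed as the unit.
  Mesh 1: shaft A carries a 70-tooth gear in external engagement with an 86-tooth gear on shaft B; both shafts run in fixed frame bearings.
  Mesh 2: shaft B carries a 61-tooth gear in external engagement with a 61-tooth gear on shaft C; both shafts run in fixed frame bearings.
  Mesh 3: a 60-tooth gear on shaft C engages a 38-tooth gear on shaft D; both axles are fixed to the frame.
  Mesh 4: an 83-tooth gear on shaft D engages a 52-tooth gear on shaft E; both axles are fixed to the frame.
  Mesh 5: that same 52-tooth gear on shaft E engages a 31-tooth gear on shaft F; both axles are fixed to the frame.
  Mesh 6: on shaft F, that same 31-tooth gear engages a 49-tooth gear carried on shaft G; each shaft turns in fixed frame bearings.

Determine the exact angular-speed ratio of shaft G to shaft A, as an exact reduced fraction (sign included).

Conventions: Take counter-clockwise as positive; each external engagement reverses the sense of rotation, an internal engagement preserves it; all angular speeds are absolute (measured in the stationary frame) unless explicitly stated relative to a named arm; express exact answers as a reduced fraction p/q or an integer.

12450/5719

class = fixed-axis compound train [6 meshes; 6 ratios multiply, 6 sense flips]
mesh 1 [70T→86T]: running ratio 35/43, sense −
mesh 2 [61T→61T]: running ratio 35/43, sense +
mesh 3 [60T→38T]: running ratio 1050/817, sense −
mesh 4 [83T→52T]: running ratio 43575/21242, sense +
mesh 5 [52T→31T]: running ratio 87150/25327, sense −
mesh 6 [31T→49T]: running ratio 12450/5719, sense +
ω_out/ω_in = 12450/5719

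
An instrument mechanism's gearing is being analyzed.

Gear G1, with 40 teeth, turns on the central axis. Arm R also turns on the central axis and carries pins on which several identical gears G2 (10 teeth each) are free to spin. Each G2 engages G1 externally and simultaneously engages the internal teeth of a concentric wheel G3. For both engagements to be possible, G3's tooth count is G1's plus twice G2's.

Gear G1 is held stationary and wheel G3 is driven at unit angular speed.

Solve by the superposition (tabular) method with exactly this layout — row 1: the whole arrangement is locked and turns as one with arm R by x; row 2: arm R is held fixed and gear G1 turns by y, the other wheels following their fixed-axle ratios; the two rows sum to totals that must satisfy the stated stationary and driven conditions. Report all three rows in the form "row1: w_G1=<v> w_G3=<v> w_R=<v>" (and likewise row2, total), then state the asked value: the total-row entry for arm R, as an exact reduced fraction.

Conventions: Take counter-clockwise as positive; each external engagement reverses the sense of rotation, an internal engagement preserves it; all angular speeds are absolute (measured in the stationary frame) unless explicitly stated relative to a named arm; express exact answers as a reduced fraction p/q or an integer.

row1: w_G1=3/5 w_G3=3/5 w_R=3/5
row2: w_G1=-3/5 w_G3=2/5 w_R=0
total: w_G1=0 w_G3=1 w_R=3/5
asked value: 3/5

class = planetary set [G3 = 40+2·10 = 60; Willis about the carrier]
superposition row 1 [locked train]: every member turns x
row 2 — arm fixed, fixed-axis ratios: sun y, ring −(40/60)·y, arm 0
boundary: total ω_sun = x + y = 0 and total ω_ring = x − (40/60)·y = 1  ⇒  y = -3/5, x = 3/5
row 2 ring = −(40/60)·(-3/5) = 2/5
totals (row 1 + row 2): sun 3/5 + (-3/5) = 0, ring 3/5 + 2/5 = 1, arm 3/5 + 0 = 3/5
asked cell (total, arm) = 3/5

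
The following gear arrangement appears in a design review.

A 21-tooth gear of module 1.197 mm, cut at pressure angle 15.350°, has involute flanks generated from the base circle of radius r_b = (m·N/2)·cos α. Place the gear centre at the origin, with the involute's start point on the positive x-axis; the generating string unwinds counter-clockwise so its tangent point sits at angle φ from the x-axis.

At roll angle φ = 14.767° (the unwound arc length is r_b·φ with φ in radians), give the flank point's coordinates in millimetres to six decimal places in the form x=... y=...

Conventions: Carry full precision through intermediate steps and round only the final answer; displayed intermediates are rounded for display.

x=12.516028 y=0.068708

single-mesh involute tooth geometry (21T wheel at module 1.197)
pitch radius r_p = m·N/2 = 1.197·21/2 = 12.568500
base radius r_b = r_p·cos α = 12.568500·cos 15.350° = 12.120141
roll angle φ = 14.767° = 0.25773277 rad
x = r_b·(cos φ + φ·sin φ) = 12.516028
y = r_b·(sin φ − φ·cos φ) = 0.068708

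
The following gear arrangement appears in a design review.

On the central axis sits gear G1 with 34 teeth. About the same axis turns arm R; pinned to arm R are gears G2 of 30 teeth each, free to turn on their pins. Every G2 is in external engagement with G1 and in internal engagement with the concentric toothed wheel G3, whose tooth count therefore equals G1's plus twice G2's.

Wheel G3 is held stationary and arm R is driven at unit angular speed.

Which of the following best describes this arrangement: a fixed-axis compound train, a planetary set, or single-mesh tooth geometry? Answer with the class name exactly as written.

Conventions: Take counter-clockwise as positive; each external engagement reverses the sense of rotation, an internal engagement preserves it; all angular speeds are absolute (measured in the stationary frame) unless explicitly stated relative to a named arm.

planetary set

recognized (axles ride arm R): planetary set, 34/30/94 teeth
classification: planetary set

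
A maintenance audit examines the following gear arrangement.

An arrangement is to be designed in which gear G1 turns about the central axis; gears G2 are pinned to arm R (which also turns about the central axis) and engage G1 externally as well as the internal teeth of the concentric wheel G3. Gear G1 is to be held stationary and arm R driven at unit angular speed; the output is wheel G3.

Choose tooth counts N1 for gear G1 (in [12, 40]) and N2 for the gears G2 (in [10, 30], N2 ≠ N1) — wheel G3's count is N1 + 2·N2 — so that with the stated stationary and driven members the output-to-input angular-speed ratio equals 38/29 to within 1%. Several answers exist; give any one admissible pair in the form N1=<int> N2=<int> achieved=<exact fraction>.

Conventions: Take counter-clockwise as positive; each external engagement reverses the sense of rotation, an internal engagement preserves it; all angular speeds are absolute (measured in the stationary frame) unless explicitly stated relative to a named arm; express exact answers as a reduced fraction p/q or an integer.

N1=18 N2=20 achieved=38/29

class = planetary set [ratio 38/29 wanted; Willis about the carrier]
Willis with ω_sun = 0: ω_ring/ω_arm = (N1+N3)/N3; set equal to 38/29  ⇒  N3/N1 = 1/(38/29 − 1) = 29/9
N3 = N1 + 2·N2  ⇒  N2/N1 = (N3/N1 − 1)/2 = (29/9 − 1)/2 = 10/9
smallest multiple with N1 ≥ 12 and N2 ≥ 10: k = 2  ⇒  N1 = 2·9 = 18, N2 = 2·10 = 20 (N1 ≤ 40, N2 ≤ 30, N2 ≠ N1 ✓), N3 = 18 + 2·20 = 58
check: (N1+N3)/N3 with N1 = 18, N3 = 58 gives 38/29; |achieved − target| = 0 ≤ 19/1450 ✓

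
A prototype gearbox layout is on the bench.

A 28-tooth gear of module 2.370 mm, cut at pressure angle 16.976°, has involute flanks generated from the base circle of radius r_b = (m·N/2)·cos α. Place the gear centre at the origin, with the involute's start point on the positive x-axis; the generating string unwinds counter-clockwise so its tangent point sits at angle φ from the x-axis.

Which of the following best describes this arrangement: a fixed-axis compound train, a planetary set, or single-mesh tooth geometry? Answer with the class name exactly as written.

single-mesh tooth geometry

class = single-mesh tooth geometry [base-circle involute, m = 2.370, 28T]
classification: single-mesh tooth geometry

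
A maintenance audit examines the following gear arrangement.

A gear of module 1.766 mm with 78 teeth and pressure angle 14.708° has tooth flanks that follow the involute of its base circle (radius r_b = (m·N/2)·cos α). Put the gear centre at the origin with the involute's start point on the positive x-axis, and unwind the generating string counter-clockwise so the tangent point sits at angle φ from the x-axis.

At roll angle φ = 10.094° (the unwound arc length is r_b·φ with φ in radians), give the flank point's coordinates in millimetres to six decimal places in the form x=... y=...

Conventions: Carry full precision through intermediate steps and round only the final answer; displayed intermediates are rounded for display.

class = single-mesh tooth geometry [base-circle involute, m = 1.766, 78T]
pitch radius r_p = m·N/2 = 1.766·78/2 = 68.874000
base radius r_b = r_p·cos α = 68.874000·cos 14.708° = 66.617158
roll angle φ = 10.094° = 0.17617353 rad
x = r_b·(cos φ + φ·sin φ) = 67.642953
y = r_b·(sin φ − φ·cos φ) = 0.121043

x=67.642953 y=0.121043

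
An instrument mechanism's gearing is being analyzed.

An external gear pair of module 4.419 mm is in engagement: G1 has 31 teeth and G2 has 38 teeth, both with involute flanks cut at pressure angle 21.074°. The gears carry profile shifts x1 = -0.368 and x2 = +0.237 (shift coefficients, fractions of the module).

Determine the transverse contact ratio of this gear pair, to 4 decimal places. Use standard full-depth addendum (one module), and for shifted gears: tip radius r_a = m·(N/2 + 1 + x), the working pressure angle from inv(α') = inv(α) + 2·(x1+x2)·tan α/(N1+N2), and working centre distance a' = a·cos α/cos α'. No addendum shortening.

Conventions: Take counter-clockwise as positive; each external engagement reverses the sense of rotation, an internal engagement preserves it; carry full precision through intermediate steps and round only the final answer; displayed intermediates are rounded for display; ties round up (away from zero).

1.6618

recognized (one external pair, fixed centres): single-mesh tooth geometry, m = 4.419, N1 = 31, N2 = 38
base radii: r_b1 = 63.913369, r_b2 = 78.345420
tip radii: r_a1 = 71.287308, r_a2 = 89.427303
inv(α') = inv(21.074°) + 2·(-0.368+0.237)·tan α/(31+38) = 0.01607274  ⇒  α' = 20.49203°
a' = a·cos α / cos α' = 152.4555·cos 21.074°/cos 20.49203° = 151.868915
action lengths: √(r_a1²−r_b1²) = 31.574699, √(r_a2²−r_b2²) = 43.118879
base pitch p_b = π·m·cos α = 12.954179
CR = (31.574699 + 43.118879 − 151.868915·sin 20.49203°)/12.954179 = 1.661839
contact ratio ≈ 1.6618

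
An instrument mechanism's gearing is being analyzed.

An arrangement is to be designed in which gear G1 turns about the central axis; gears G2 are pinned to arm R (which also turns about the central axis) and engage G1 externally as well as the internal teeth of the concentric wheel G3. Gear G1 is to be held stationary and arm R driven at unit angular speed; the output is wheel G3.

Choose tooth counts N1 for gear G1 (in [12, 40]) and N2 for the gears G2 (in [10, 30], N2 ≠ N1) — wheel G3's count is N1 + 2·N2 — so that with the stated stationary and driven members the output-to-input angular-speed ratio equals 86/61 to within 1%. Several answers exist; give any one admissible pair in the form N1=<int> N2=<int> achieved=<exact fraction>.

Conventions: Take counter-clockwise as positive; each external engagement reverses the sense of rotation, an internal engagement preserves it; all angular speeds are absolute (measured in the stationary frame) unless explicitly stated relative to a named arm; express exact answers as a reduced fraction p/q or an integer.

N1=25 N2=18 achieved=86/61

class = planetary set [ratio 86/61 wanted; Willis about the carrier]
Willis with ω_sun = 0: ω_ring/ω_arm = (N1+N3)/N3; set equal to 86/61  ⇒  N3/N1 = 1/(86/61 − 1) = 61/25
N3 = N1 + 2·N2  ⇒  N2/N1 = (N3/N1 − 1)/2 = (61/25 − 1)/2 = 18/25
smallest multiple with N1 ≥ 12 and N2 ≥ 10: k = 1  ⇒  N1 = 1·25 = 25, N2 = 1·18 = 18 (N1 ≤ 40, N2 ≤ 30, N2 ≠ N1 ✓), N3 = 25 + 2·18 = 61
check: (N1+N3)/N3 with N1 = 25, N3 = 61 gives 86/61; |achieved − target| = 0 ≤ 43/3050 ✓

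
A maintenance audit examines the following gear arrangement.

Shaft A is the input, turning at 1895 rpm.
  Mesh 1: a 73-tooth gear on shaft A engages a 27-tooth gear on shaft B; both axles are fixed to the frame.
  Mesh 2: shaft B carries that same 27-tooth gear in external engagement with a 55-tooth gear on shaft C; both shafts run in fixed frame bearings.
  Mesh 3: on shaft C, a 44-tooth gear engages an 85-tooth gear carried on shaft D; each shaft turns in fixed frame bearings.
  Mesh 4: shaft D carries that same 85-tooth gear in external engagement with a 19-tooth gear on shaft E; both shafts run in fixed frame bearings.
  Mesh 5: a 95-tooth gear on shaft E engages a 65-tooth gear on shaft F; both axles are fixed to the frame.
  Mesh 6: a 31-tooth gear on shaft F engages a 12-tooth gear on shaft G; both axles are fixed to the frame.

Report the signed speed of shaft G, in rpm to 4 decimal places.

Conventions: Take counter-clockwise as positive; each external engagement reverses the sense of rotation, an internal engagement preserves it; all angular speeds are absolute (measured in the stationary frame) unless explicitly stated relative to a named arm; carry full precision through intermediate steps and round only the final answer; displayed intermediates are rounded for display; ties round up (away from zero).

topology: fixed-axis compound train — 6 meshes, A→G
mesh 1 [73T→27T]: ω = 1895.0000×73/27 = 5123.5185 rpm, sense flips to −
mesh 2 [27T→55T]: ω = 5123.5185×27/55 = 2515.1818 rpm, sense flips to +
mesh 3 [44T→85T]: ω = 2515.1818×44/85 = 1301.9765 rpm, sense flips to −
mesh 4 [85T→19T]: ω = 1301.9765×85/19 = 5824.6316 rpm, sense flips to +
mesh 5 [95T→65T]: ω = 5824.6316×95/65 = 8512.9231 rpm, sense flips to −
mesh 6 [31T→12T]: ω = 8512.9231×31/12 = 21991.7179 rpm, sense flips to +
signed output speed = +21991.7179 rpm

+21991.7179 rpm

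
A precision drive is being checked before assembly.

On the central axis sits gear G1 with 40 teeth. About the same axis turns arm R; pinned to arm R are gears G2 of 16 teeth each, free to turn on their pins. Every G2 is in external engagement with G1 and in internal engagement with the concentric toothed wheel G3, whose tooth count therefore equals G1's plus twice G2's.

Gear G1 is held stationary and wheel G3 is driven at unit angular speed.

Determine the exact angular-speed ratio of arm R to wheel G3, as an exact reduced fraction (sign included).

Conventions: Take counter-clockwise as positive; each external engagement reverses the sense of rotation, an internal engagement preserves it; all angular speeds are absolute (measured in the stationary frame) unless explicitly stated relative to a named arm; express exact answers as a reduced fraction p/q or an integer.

9/14

planetary set (40T centre, 16T on arm, 72T internal) — Willis relation
ring teeth: 40 + 2·16 = 72
40(ω_sun−ω_arm) = −72(ω_ring−ω_arm),  ω_sun = 0, ω_ring = 1
40(0−ω_arm) = −72(1−ω_arm)  ⇒  112·ω_arm = 72  ⇒  ω_arm = 9/14
ω_out/ω_in = 9/14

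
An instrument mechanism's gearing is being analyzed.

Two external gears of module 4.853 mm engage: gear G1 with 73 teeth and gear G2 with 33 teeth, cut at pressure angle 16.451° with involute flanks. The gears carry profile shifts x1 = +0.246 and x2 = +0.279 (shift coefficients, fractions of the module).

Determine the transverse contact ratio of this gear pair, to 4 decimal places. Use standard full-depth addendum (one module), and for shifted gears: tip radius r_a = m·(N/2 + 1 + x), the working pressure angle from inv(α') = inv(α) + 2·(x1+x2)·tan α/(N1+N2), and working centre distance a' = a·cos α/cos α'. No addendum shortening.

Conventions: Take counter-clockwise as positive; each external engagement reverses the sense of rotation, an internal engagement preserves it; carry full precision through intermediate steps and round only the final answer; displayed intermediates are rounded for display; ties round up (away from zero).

recognized (one external pair, fixed centres): single-mesh tooth geometry, m = 4.853, N1 = 73, N2 = 33
base radii: r_b1 = 169.883017, r_b2 = 76.796432
tip radii: r_a1 = 183.181338, r_a2 = 86.281487
inv(α') = inv(16.451°) + 2·(+0.246+0.279)·tan α/(73+33) = 0.01108434  ⇒  α' = 18.17399°
a' = a·cos α / cos α' = 257.2090·cos 16.451°/cos 18.17399° = 259.631488
action lengths: √(r_a1²−r_b1²) = 68.521260, √(r_a2²−r_b2²) = 39.329416
base pitch p_b = π·m·cos α = 14.622007
CR = (68.521260 + 39.329416 − 259.631488·sin 18.17399°)/14.622007 = 1.837688
contact ratio ≈ 1.8377

1.8377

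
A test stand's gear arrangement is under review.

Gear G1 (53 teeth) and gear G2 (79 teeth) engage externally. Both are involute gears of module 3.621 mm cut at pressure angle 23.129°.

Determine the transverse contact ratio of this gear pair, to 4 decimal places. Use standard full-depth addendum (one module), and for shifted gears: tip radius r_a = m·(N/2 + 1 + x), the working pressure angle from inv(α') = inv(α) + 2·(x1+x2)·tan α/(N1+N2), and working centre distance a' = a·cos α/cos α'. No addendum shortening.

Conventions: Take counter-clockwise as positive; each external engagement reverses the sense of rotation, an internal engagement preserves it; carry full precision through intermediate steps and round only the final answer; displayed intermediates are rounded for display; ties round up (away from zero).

1.6358

single-mesh involute tooth geometry (53T engaging 79T at module 3.621)
base radii: r_b1 = 88.243785, r_b2 = 131.533189
tip radii: r_a1 = 99.577500, r_a2 = 146.650500
no profile shift: α' = α, a' = a
action lengths: √(r_a1²−r_b1²) = 46.137977, √(r_a2²−r_b2²) = 64.848973
base pitch p_b = π·m·cos α = 10.461360
CR = (46.137977 + 64.848973 − 238.986000·sin 23.12900°)/10.461360 = 1.635793
contact ratio ≈ 1.6358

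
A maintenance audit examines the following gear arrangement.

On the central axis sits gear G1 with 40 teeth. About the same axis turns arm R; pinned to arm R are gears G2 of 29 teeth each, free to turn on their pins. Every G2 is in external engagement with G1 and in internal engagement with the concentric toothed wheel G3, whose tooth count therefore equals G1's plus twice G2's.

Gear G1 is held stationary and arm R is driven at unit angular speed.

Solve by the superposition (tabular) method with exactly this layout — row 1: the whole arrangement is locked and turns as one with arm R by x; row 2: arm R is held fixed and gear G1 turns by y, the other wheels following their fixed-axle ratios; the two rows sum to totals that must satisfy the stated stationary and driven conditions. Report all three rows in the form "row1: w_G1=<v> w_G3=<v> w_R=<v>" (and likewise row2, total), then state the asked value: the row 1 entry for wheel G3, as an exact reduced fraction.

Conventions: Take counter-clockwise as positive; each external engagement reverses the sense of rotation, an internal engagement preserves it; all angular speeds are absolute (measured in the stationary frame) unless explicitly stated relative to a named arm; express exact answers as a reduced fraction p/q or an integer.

row1: w_G1=1 w_G3=1 w_R=1
row2: w_G1=-1 w_G3=20/49 w_R=0
total: w_G1=0 w_G3=69/49 w_R=1
asked value: 1

recognized (axles ride arm R): planetary set, 40/29/98 teeth
superposition row 1 [locked train]: every member turns x
superposition row 2 [arm held]: sun y, ring −(40/98)·y, arm 0
boundary: total ω_sun = x + y = 0 and total ω_arm = x = 1  ⇒  y = -1, x = 1
row 2 ring = −(40/98)·(-1) = 20/49
totals (row 1 + row 2): sun 1 + (-1) = 0, ring 1 + 20/49 = 69/49, arm 1 + 0 = 1
asked cell (row1, ring) = 1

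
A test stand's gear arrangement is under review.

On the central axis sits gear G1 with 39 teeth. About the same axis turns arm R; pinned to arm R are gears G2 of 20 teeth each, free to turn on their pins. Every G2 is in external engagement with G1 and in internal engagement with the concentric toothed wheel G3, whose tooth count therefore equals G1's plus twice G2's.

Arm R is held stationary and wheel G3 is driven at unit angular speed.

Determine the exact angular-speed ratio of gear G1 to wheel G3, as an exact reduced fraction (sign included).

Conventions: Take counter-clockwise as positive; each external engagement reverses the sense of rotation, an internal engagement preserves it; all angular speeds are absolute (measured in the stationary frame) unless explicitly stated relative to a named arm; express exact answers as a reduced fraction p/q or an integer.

-79/39

planetary set (39T centre, 20T on arm, 79T internal) — Willis relation
ring teeth: 39 + 2·20 = 79
39(ω_sun−ω_arm) = −79(ω_ring−ω_arm),  ω_arm = 0, ω_ring = 1
ω_sun = 0 − (79/39)(1−0) = -79/39
ω_out/ω_in = -79/39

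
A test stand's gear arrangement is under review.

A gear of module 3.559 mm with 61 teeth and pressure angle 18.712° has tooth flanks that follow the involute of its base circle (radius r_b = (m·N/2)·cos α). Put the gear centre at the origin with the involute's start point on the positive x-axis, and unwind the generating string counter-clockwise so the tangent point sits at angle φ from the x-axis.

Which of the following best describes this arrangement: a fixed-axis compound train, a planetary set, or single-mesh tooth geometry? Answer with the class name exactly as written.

single-mesh tooth geometry

topology: single-mesh involute geometry — m = 3.559, N = 61
classification: single-mesh tooth geometry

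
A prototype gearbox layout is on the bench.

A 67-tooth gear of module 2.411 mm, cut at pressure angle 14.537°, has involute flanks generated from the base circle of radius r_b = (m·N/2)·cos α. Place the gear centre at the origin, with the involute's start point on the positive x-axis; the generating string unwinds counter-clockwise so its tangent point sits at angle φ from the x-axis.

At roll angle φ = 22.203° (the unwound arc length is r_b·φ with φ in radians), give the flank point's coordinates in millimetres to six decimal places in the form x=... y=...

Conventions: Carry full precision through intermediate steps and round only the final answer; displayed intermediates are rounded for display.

x=83.834489 y=1.493898

class = single-mesh tooth geometry [base-circle involute, m = 2.411, 67T]
pitch radius r_p = m·N/2 = 2.411·67/2 = 80.768500
base radius r_b = r_p·cos α = 80.768500·cos 14.537° = 78.182757
roll angle φ = 22.203° = 0.38751545 rad
x = r_b·(cos φ + φ·sin φ) = 83.834489
y = r_b·(sin φ − φ·cos φ) = 1.493898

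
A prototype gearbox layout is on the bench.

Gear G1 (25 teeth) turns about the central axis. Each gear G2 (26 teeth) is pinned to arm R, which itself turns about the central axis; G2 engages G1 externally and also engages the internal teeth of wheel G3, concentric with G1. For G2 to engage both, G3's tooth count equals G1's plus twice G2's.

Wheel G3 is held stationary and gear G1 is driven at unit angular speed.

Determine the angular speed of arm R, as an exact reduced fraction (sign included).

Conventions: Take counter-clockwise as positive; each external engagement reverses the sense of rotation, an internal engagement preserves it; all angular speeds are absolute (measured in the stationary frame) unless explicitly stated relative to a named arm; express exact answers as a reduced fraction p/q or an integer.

25/102

topology: planetary set — G1 25T / G2 26T / G3 77T, arm = carrier (Willis)
ring teeth: 25 + 2·26 = 77
25(ω_sun−ω_arm) = −77(ω_ring−ω_arm),  ω_ring = 0, ω_sun = 1
25(1−ω_arm) = −77(0−ω_arm)  ⇒  102·ω_arm = 25  ⇒  ω_arm = 25/102
exact speed ratio = 25/102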